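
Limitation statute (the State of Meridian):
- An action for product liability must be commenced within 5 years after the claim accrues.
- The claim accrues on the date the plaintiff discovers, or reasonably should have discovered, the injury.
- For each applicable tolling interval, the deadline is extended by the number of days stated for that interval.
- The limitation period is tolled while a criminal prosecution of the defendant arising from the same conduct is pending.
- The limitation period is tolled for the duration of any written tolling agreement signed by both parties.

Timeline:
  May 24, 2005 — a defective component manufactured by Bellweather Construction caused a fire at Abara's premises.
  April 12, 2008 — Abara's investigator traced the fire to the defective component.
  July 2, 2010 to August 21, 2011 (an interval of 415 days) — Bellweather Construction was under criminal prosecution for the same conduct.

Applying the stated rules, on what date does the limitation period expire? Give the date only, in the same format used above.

The claim did not accrue until Abara discovered the injury on April 12, 2008; the May 24, 2005 act date does not start the clock under the stated rule.
Adding the 5 years base period to April 12, 2008 gives a deadline of April 12, 2013, before any tolling.
The pending criminal prosecution from July 2, 2010 to August 21, 2011 tolled the period for 415 days, extending the deadline to June 1, 2014.

June 1, 2014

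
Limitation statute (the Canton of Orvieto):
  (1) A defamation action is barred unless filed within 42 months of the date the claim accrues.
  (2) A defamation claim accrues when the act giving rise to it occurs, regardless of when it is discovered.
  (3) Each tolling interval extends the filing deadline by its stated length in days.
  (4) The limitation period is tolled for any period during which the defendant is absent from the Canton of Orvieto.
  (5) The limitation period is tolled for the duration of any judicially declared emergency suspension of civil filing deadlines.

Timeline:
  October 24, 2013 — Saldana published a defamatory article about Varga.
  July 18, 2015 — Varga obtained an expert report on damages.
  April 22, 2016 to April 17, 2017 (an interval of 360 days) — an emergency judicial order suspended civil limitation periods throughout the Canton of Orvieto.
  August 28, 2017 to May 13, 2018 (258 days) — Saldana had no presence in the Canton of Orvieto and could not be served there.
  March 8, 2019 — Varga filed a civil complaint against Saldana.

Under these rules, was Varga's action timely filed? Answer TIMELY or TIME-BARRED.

The claim accrued on October 24, 2013, the date of the act.
42 months from October 24, 2013 is April 24, 2017.
The emergency suspension of filing deadlines from April 22, 2016 to April 17, 2017 tolled the period for 360 days, extending the deadline to April 19, 2018.
The period was tolled for 258 days by the defendant's absence from the jurisdiction (August 28, 2017 to May 13, 2018), pushing the deadline to January 2, 2019.
None of the other events listed affects the running of the period under the stated rules.
Filing on March 8, 2019 missed the January 2, 2019 deadline — the action is time-barred.

TIME-BARRED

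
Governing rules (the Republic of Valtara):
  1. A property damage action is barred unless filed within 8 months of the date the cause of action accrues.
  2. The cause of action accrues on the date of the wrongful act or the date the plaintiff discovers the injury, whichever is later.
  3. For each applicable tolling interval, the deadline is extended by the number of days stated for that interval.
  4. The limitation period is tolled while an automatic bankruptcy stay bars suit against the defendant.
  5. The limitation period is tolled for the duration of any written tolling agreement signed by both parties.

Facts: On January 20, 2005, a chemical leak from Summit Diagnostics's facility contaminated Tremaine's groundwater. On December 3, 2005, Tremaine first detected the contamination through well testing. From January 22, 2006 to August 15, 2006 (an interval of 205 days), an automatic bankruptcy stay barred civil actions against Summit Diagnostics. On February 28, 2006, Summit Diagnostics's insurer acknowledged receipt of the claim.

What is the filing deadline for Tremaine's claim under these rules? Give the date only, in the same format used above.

Taking the later of the act (January 20, 2005) and discovery (December 3, 2005), the claim accrued on December 3, 2005.
The untolled deadline — 8 months after December 3, 2005 — is August 3, 2006.
The period was tolled for 205 days by the automatic bankruptcy stay (January 22, 2006 to August 15, 2006), pushing the deadline to February 24, 2007.
The other events in the timeline have no effect on the limitation period under the stated rules.

February 24, 2007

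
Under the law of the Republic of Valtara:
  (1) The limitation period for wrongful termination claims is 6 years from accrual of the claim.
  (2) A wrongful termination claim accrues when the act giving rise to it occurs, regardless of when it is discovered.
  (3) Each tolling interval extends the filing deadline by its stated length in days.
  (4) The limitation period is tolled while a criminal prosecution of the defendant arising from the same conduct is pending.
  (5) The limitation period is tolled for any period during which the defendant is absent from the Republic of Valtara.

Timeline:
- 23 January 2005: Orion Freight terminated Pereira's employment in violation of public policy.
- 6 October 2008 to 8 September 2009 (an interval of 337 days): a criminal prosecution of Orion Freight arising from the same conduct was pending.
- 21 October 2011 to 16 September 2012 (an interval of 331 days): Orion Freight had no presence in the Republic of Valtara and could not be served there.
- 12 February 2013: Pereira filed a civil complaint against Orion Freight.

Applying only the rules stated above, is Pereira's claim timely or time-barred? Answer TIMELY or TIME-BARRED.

The limitation period began to run on 23 January 2005.
Adding the 6 years base period to 23 January 2005 gives a deadline of 23 January 2011, before any tolling.
The pending criminal prosecution from 6 October 2008 to 8 September 2009 tolled the period for 337 days, extending the deadline to 26 December 2011.
The period was tolled for 331 days by the defendant's absence from the jurisdiction (21 October 2011 to 16 September 2012), pushing the deadline to 21 November 2012.
Filing on 12 February 2013 missed the 21 November 2012 deadline — the action is time-barred.

TIME-BARRED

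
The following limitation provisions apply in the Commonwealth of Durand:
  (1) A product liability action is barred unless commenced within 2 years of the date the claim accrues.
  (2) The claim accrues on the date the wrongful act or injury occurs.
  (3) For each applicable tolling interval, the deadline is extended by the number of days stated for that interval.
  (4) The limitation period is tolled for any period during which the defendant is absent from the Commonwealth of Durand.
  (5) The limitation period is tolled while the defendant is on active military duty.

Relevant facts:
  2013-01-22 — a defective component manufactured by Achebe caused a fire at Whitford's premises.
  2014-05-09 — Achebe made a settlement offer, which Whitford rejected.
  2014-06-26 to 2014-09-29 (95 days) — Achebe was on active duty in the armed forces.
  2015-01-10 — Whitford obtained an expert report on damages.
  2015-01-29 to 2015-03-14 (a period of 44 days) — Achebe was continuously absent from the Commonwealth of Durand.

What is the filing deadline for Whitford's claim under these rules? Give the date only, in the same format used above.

The claim accrued on 2013-01-22, when the wrongful act occurred.
The untolled deadline — 2 years after 2013-01-22 — is 2015-01-22.
Because the defendant's active military service ran from 2014-06-26 to 2014-09-29, the deadline is extended by 95 days to 2015-04-27.
Because the defendant's absence from the jurisdiction ran from 2015-01-29 to 2015-03-14, the deadline is extended by 44 days to 2015-06-10.
The other events in the timeline have no effect on the limitation period under the stated rules.

2015-06-10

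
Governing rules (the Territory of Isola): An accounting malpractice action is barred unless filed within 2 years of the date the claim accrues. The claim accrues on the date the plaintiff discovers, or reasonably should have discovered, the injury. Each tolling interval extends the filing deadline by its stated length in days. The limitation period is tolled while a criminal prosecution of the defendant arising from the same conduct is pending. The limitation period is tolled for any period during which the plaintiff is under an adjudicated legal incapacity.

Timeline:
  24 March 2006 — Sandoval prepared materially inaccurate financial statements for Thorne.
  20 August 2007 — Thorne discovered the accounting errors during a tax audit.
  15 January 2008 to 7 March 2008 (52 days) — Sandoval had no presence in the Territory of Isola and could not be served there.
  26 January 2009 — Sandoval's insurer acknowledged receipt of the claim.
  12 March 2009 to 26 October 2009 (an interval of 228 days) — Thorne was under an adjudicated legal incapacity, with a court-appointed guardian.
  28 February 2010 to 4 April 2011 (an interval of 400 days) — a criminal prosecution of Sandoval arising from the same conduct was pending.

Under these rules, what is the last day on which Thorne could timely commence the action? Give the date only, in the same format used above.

10 May 2011

Under the discovery rule, the claim accrued on 20 August 2007, when Thorne discovered the injury — not on the 24 March 2006 date of the underlying act.
The untolled deadline — 2 years after 20 August 2007 — is 20 August 2009.
The plaintiff's legal incapacity from 12 March 2009 to 26 October 2009 tolled the period for 228 days, extending the deadline to 5 April 2010.
Because the pending criminal prosecution ran from 28 February 2010 to 4 April 2011, the deadline is extended by 400 days to 10 May 2011.
No stated provision tolls the period for the defendant's absence, so the interval from 15 January 2008 to 7 March 2008 has no effect on the deadline.
None of the other events listed affects the running of the period under the stated rules.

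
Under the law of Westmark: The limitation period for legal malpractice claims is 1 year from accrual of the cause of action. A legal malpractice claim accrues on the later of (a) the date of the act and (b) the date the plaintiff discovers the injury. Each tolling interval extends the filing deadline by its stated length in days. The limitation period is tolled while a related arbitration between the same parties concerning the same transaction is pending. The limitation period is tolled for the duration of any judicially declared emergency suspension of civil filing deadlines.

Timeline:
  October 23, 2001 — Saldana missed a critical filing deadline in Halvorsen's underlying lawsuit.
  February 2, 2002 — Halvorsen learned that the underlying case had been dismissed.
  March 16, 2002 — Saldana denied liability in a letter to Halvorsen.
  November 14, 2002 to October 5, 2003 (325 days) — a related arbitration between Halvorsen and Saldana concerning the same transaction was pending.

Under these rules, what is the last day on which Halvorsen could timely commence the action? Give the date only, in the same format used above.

Because discovery on February 2, 2002 post-dates the October 23, 2001 act, accrual under the later-of rule falls on February 2, 2002.
The untolled deadline — 1 year after February 2, 2002 — is February 2, 2003.
Because the pending related arbitration ran from November 14, 2002 to October 5, 2003, the deadline is extended by 325 days to December 24, 2003.
The other events in the timeline have no effect on the limitation period under the stated rules.

December 24, 2003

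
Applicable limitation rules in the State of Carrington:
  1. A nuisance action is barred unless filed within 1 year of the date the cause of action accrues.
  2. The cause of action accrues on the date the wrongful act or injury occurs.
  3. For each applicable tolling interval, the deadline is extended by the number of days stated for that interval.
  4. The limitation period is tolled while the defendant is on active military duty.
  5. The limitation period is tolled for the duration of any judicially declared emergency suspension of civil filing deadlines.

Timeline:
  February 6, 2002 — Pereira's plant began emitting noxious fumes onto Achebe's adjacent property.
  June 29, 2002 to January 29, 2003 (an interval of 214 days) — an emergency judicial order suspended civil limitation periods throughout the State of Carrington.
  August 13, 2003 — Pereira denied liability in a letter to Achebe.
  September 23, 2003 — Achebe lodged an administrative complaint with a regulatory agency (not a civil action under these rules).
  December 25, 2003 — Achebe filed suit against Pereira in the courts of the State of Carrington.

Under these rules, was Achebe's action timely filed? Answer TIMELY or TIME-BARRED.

The limitation period began to run on February 6, 2002.
1 year from February 6, 2002 is February 6, 2003.
The period was tolled for 214 days by the emergency suspension of filing deadlines (June 29, 2002 to January 29, 2003), pushing the deadline to September 8, 2003.
Nothing else in the chronology tolls or restarts the period.
Filing on December 25, 2003 missed the September 8, 2003 deadline — the action is time-barred.

TIME-BARRED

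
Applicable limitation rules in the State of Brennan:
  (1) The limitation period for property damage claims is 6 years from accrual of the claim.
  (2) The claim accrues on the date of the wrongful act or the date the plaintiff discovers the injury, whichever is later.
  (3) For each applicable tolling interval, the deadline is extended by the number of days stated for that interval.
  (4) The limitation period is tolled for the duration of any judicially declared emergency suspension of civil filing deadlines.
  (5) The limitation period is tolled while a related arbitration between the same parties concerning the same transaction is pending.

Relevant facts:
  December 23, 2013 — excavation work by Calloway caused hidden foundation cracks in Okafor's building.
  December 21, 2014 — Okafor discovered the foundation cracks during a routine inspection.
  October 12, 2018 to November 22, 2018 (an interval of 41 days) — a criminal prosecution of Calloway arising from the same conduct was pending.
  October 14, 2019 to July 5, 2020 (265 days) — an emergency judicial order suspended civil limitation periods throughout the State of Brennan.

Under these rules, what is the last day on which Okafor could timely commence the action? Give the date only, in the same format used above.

Taking the later of the act (December 23, 2013) and discovery (December 21, 2014), the claim accrued on December 21, 2014.
The untolled deadline — 6 years after December 21, 2014 — is December 21, 2020.
The emergency suspension of filing deadlines from October 14, 2019 to July 5, 2020 tolled the period for 265 days, extending the deadline to September 12, 2021.
No stated provision tolls the period for a criminal prosecution, so the interval from October 12, 2018 to November 22, 2018 has no effect on the deadline.

September 12, 2021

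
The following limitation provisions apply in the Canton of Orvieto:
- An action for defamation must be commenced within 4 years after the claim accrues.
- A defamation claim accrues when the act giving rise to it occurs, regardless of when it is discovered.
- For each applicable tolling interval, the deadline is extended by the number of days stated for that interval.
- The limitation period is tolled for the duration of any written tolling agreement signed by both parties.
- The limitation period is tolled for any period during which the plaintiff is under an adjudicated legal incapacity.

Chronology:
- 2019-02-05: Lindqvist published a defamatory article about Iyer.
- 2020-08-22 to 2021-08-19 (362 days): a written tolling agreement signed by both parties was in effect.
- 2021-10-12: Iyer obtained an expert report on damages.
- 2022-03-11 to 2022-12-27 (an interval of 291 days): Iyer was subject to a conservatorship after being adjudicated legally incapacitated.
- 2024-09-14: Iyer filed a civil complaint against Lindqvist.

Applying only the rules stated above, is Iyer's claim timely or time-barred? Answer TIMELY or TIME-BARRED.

The claim accrued on 2019-02-05, the date of the act.
4 years from 2019-02-05 is 2023-02-05.
Because the written tolling agreement ran from 2020-08-22 to 2021-08-19, the deadline is extended by 362 days to 2024-02-02.
Because the plaintiff's legal incapacity ran from 2022-03-11 to 2022-12-27, the deadline is extended by 291 days to 2024-11-19.
The other events in the timeline have no effect on the limitation period under the stated rules.
Filing on 2024-09-14 beat the 2024-11-19 deadline — the action is timely.

TIMELY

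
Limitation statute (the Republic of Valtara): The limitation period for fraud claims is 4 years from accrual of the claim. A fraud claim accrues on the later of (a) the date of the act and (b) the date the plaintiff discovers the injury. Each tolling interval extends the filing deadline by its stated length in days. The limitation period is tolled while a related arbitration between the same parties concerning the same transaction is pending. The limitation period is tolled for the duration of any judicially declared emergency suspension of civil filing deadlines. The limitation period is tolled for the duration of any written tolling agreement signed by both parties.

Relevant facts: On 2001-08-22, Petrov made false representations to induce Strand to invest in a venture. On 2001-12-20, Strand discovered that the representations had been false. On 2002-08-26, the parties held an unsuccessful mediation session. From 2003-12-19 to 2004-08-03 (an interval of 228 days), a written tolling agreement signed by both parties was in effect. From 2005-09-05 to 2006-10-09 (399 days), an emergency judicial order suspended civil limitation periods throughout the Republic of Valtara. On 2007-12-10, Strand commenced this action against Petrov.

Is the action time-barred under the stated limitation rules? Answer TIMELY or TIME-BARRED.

TIME-BARRED

The claim accrued on 2001-12-20 — the later of the 2001-08-22 act and the 2001-12-20 discovery.
The untolled deadline — 4 years after 2001-12-20 — is 2005-12-20.
The period was tolled for 228 days by the written tolling agreement (2003-12-19 to 2004-08-03), pushing the deadline to 2006-08-05.
The emergency suspension of filing deadlines from 2005-09-05 to 2006-10-09 tolled the period for 399 days, extending the deadline to 2007-09-08.
None of the other events listed affects the running of the period under the stated rules.
The 2007-12-10 filing falls after the 2007-09-08 deadline; the claim is time-barred.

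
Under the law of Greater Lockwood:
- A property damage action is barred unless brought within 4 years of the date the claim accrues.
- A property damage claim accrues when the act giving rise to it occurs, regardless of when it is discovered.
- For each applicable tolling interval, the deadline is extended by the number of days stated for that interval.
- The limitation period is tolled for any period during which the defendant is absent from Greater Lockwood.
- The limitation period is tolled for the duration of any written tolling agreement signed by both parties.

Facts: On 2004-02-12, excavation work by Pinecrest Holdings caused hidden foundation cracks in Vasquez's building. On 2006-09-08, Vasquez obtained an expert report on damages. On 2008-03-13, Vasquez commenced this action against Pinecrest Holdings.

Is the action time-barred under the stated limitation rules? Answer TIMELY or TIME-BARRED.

TIME-BARRED

The claim accrued on 2004-02-12, the date of the act.
4 years from 2004-02-12 is 2008-02-12.
Nothing else in the chronology tolls or restarts the period.
Vasquez filed on 2008-03-13, after the 2008-02-12 deadline, so the action is time-barred.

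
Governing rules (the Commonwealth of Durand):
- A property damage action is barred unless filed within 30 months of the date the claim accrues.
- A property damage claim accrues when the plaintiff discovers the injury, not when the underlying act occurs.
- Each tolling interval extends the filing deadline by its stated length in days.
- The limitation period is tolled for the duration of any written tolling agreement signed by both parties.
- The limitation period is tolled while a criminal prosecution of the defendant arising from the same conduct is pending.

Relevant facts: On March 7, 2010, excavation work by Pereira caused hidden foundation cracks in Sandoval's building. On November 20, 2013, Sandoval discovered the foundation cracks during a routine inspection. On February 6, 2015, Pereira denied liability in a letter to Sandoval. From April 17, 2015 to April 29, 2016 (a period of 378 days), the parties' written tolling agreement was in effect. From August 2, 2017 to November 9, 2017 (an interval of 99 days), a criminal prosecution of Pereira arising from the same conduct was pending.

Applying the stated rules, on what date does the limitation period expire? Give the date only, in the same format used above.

Under the discovery rule, the claim accrued on November 20, 2013, when Sandoval discovered the injury — not on the March 7, 2010 date of the underlying act.
Adding the 30 months base period to November 20, 2013 gives a deadline of May 20, 2016, before any tolling.
Because the written tolling agreement ran from April 17, 2015 to April 29, 2016, the deadline is extended by 378 days to June 2, 2017.
The pending criminal prosecution starting August 2, 2017 came too late — the period had run on June 2, 2017 — and so does not extend the deadline.
The other events in the timeline have no effect on the limitation period under the stated rules.

June 2, 2017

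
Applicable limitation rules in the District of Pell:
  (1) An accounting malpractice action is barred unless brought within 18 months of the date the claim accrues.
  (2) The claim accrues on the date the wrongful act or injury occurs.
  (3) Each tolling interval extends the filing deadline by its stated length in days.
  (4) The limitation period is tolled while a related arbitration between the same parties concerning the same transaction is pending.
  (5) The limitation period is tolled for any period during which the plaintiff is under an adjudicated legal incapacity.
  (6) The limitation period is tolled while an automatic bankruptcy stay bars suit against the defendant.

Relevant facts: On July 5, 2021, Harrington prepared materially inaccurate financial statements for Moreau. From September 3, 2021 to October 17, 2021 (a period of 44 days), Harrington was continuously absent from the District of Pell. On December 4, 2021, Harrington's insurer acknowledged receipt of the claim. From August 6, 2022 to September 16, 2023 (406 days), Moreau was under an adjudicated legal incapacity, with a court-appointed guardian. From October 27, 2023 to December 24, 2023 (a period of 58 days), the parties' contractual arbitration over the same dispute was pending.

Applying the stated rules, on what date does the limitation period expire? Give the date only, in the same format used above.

April 13, 2024

The claim accrued on July 5, 2021, when the wrongful act occurred.
The untolled deadline — 18 months after July 5, 2021 — is January 5, 2023.
Because the plaintiff's legal incapacity ran from August 6, 2022 to September 16, 2023, the deadline is extended by 406 days to February 15, 2024.
Because the pending related arbitration ran from October 27, 2023 to December 24, 2023, the deadline is extended by 58 days to April 13, 2024.
Although the defendant's absence ran from September 3, 2021 to October 17, 2021, the stated rules do not make that a tolling event, so it is disregarded.
None of the other events listed affects the running of the period under the stated rules.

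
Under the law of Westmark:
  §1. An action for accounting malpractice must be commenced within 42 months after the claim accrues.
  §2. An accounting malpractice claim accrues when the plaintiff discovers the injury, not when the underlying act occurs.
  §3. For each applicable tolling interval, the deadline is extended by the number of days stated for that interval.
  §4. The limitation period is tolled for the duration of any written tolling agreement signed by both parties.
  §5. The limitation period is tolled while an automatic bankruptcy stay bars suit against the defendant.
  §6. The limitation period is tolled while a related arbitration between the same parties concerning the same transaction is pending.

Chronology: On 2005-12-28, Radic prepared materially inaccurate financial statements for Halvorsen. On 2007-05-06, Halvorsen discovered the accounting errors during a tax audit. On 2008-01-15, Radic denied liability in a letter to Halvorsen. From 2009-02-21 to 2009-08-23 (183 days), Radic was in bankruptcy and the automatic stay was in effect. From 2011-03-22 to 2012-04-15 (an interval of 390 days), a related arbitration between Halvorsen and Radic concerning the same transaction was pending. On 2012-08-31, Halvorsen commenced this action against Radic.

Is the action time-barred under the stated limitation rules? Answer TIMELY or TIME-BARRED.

The claim did not accrue until Halvorsen discovered the injury on 2007-05-06; the 2005-12-28 act date does not start the clock under the stated rule.
Adding the 42 months base period to 2007-05-06 gives a deadline of 2010-11-06, before any tolling.
Because the automatic bankruptcy stay ran from 2009-02-21 to 2009-08-23, the deadline is extended by 183 days to 2011-05-08.
Because the pending related arbitration ran from 2011-03-22 to 2012-04-15, the deadline is extended by 390 days to 2012-06-01.
None of the other events listed affects the running of the period under the stated rules.
Halvorsen filed on 2012-08-31, after the 2012-06-01 deadline, so the action is time-barred.

TIME-BARRED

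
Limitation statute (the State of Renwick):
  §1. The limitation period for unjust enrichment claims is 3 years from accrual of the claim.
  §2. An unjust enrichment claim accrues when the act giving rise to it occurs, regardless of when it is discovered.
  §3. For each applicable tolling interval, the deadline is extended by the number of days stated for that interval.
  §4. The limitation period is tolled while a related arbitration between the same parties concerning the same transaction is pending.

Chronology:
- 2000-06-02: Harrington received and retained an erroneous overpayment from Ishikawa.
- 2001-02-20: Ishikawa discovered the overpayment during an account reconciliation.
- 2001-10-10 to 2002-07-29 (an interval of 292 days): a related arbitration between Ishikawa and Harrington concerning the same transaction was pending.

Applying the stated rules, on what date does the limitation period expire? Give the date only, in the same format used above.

Because the rule ties accrual to occurrence, the claim accrued on 2000-06-02, not on the 2001-02-20 discovery date.
Adding the 3 years base period to 2000-06-02 gives a deadline of 2003-06-02, before any tolling.
The pending related arbitration from 2001-10-10 to 2002-07-29 tolled the period for 292 days, extending the deadline to 2004-03-20.

2004-03-20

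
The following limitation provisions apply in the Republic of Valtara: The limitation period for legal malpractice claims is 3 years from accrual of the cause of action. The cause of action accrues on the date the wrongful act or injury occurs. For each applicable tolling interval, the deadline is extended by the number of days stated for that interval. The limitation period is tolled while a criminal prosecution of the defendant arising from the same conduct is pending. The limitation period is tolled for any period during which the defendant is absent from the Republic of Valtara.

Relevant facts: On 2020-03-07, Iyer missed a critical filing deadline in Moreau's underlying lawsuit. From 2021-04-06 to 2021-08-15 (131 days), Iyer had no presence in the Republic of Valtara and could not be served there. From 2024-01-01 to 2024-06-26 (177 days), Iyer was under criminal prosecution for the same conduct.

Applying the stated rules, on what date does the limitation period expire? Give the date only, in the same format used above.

The cause of action accrued on 2020-03-07, the date of the act.
Adding the 3 years base period to 2020-03-07 gives a deadline of 2023-03-07, before any tolling.
The defendant's absence from the jurisdiction from 2021-04-06 to 2021-08-15 tolled the period for 131 days, extending the deadline to 2023-07-16.
The pending criminal prosecution starting 2024-01-01 came too late — the period had run on 2023-07-16 — and so does not extend the deadline.

2023-07-16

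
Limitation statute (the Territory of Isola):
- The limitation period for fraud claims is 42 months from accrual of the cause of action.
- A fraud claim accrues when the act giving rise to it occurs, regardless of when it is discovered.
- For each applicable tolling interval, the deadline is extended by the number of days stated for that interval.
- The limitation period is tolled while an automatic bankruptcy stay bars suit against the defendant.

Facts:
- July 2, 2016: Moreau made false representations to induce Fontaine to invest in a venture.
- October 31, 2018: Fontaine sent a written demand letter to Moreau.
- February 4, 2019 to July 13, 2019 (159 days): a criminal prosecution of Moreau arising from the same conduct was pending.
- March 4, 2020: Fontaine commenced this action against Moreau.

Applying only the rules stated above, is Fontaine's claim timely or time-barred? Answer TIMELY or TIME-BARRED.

The limitation period began to run on July 2, 2016.
Adding the 42 months base period to July 2, 2016 gives a deadline of January 2, 2020, before any tolling.
The pending criminal prosecution from February 4, 2019 to July 13, 2019 does not toll the period, because no stated rule makes a criminal prosecution a tolling event.
None of the other events listed affects the running of the period under the stated rules.
Filing on March 4, 2020 missed the January 2, 2020 deadline — the action is time-barred.

TIME-BARRED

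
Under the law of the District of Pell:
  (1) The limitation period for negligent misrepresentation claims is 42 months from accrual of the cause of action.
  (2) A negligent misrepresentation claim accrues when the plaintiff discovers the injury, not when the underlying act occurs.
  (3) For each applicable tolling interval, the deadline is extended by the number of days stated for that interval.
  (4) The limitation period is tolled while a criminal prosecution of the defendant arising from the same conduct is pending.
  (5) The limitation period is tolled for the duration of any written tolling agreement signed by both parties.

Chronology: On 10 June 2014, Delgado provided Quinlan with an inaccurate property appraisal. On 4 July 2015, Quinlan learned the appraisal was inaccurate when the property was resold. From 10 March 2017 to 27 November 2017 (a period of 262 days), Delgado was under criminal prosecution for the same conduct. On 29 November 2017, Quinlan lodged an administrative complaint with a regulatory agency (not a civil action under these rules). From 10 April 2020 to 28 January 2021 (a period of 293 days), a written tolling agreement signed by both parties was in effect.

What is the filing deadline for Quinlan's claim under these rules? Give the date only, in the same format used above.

The claim did not accrue until Quinlan discovered the injury on 4 July 2015; the 10 June 2014 act date does not start the clock under the stated rule.
42 months from 4 July 2015 is 4 January 2019.
The pending criminal prosecution from 10 March 2017 to 27 November 2017 tolled the period for 262 days, extending the deadline to 23 September 2019.
The written tolling agreement starting 10 April 2020 came too late — the period had run on 23 September 2019 — and so does not extend the deadline.
None of the other events listed affects the running of the period under the stated rules.

23 September 2019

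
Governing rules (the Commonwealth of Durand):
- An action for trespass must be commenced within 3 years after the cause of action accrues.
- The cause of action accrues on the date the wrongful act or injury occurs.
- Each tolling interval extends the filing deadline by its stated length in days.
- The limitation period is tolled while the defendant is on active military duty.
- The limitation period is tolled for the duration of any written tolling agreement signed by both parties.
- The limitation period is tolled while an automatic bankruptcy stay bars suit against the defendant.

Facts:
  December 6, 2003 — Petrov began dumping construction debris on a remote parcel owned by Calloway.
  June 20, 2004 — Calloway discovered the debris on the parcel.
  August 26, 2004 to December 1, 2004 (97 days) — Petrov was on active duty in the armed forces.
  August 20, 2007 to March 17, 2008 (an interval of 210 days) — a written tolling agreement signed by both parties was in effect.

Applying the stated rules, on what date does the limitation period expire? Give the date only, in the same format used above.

March 13, 2007

The claim accrued on December 6, 2003, when the wrongful act occurred; under the stated occurrence rule the June 20, 2004 discovery does not delay accrual.
The untolled deadline — 3 years after December 6, 2003 — is December 6, 2006.
The period was tolled for 97 days by the defendant's active military service (August 26, 2004 to December 1, 2004), pushing the deadline to March 13, 2007.
The written tolling agreement starting August 20, 2007 came too late — the period had run on March 13, 2007 — and so does not extend the deadline.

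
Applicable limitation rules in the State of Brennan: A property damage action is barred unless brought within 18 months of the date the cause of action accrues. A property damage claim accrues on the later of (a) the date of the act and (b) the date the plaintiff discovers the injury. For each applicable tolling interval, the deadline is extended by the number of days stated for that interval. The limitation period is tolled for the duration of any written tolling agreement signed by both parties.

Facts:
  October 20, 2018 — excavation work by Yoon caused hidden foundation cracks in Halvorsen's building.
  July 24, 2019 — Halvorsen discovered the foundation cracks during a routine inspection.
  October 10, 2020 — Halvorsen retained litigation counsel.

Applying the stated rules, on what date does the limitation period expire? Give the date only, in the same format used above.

January 24, 2021

Because discovery on July 24, 2019 post-dates the October 20, 2018 act, accrual under the later-of rule falls on July 24, 2019.
Adding the 18 months base period to July 24, 2019 gives a deadline of January 24, 2021, before any tolling.
None of the other events listed affects the running of the period under the stated rules.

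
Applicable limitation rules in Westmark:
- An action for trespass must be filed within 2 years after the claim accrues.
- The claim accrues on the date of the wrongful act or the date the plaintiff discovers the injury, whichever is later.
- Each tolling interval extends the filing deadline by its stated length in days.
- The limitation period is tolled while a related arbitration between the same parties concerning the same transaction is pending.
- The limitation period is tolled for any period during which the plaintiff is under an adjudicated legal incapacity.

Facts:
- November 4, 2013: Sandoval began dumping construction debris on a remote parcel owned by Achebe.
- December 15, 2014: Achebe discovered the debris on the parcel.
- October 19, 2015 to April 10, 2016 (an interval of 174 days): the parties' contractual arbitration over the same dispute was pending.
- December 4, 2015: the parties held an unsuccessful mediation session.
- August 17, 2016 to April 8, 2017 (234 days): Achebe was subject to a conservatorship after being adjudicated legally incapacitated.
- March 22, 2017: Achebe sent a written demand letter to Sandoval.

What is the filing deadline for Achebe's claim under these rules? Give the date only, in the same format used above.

Because discovery on December 15, 2014 post-dates the November 4, 2013 act, accrual under the later-of rule falls on December 15, 2014.
Adding the 2 years base period to December 15, 2014 gives a deadline of December 15, 2016, before any tolling.
The pending related arbitration from October 19, 2015 to April 10, 2016 tolled the period for 174 days, extending the deadline to June 7, 2017.
The period was tolled for 234 days by the plaintiff's legal incapacity (August 17, 2016 to April 8, 2017), pushing the deadline to January 27, 2018.
The other events in the timeline have no effect on the limitation period under the stated rules.

January 27, 2018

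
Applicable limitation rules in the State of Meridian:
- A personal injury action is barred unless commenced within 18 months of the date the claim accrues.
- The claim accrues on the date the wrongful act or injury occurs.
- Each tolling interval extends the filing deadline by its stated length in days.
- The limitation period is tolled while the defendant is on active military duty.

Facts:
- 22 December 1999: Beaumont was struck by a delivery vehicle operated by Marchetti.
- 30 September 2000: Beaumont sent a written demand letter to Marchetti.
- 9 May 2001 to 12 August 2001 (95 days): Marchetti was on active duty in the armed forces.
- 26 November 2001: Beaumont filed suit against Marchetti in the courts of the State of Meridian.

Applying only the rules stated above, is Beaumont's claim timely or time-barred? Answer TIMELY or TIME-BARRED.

The claim accrued on 22 December 1999, the date of the act.
The untolled deadline — 18 months after 22 December 1999 — is 22 June 2001.
The period was tolled for 95 days by the defendant's active military service (9 May 2001 to 12 August 2001), pushing the deadline to 25 September 2001.
The other events in the timeline have no effect on the limitation period under the stated rules.
Beaumont filed on 26 November 2001, after the 25 September 2001 deadline, so the action is time-barred.

TIME-BARRED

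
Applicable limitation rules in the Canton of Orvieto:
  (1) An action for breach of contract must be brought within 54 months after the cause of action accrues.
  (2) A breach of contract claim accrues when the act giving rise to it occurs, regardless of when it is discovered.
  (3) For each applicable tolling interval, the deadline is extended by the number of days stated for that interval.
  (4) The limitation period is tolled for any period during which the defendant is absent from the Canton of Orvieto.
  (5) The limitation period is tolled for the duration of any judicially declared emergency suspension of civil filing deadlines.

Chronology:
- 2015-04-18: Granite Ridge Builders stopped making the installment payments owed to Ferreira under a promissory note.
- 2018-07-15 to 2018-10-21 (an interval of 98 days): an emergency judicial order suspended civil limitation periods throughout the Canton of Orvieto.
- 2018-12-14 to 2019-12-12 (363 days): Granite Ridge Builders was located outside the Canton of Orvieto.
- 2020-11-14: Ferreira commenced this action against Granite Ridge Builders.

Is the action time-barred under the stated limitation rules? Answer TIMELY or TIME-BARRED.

TIMELY

The claim accrued on 2015-04-18, when the wrongful act occurred.
Adding the 54 months base period to 2015-04-18 gives a deadline of 2019-10-18, before any tolling.
The emergency suspension of filing deadlines from 2018-07-15 to 2018-10-21 tolled the period for 98 days, extending the deadline to 2020-01-24.
The defendant's absence from the jurisdiction from 2018-12-14 to 2019-12-12 tolled the period for 363 days, extending the deadline to 2021-01-21.
Ferreira filed on 2020-11-14, before the 2021-01-21 deadline, so the action is timely.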